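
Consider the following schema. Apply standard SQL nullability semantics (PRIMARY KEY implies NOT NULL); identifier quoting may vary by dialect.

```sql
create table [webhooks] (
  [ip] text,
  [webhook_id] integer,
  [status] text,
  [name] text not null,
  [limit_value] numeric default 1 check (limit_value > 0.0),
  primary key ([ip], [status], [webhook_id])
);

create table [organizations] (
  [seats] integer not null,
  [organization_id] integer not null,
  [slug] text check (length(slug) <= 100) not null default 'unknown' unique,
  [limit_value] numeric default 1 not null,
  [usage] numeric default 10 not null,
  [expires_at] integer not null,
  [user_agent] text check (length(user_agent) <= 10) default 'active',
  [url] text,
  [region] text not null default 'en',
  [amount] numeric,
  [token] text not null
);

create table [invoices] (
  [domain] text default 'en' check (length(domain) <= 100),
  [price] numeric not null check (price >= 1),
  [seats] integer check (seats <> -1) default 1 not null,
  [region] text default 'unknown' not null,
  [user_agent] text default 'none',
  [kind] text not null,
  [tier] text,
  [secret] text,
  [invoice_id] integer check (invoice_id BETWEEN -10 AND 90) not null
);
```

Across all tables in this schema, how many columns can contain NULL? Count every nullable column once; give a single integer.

webhooks: 1 nullable (limit_value — PK (ip, status, webhook_id) and explicit NOT NULL columns excluded).
organizations: 3 nullable (user_agent, url, amount — PK none and explicit NOT NULL columns excluded).
invoices: 4 nullable (domain, user_agent, tier, secret — PK none and explicit NOT NULL columns excluded).
Total: 1 + 3 + 4 = 8.

8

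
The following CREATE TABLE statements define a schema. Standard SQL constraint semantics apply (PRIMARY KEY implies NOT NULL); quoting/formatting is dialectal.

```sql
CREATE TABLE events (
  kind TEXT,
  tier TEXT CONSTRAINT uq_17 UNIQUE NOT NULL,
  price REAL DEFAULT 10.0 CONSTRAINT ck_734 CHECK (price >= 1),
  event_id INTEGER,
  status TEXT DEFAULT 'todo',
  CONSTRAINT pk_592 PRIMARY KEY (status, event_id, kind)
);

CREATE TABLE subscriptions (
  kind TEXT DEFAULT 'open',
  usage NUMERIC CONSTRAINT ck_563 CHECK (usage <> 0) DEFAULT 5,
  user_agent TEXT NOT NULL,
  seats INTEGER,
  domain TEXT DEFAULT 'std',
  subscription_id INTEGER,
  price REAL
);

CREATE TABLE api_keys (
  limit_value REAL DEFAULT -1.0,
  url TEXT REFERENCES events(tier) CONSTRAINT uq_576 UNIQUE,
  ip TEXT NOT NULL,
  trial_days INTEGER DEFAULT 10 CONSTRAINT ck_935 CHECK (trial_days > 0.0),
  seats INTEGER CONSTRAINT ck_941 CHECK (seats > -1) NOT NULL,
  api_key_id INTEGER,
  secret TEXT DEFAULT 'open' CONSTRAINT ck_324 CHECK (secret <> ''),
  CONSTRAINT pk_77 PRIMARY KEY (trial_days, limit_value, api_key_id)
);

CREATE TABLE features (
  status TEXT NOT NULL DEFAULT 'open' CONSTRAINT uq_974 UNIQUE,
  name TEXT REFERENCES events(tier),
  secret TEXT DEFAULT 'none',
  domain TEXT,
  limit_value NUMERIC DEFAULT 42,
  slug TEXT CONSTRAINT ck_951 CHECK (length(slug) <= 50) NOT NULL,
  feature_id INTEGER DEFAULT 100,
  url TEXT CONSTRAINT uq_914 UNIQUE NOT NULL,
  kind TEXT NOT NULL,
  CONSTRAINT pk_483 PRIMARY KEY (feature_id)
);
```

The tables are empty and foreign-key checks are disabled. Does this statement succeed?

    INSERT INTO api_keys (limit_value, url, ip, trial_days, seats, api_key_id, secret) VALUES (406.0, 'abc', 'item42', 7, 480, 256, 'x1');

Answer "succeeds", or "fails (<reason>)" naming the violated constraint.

succeeds

NOT NULL columns: api_key_id is supplied; ip is supplied; limit_value is supplied; seats is supplied; trial_days is supplied.
CHECK constraints: 7 satisfies (trial_days > 0.0); 480 satisfies (seats > -1); 'x1' satisfies (secret <> '').
No constraint is violated.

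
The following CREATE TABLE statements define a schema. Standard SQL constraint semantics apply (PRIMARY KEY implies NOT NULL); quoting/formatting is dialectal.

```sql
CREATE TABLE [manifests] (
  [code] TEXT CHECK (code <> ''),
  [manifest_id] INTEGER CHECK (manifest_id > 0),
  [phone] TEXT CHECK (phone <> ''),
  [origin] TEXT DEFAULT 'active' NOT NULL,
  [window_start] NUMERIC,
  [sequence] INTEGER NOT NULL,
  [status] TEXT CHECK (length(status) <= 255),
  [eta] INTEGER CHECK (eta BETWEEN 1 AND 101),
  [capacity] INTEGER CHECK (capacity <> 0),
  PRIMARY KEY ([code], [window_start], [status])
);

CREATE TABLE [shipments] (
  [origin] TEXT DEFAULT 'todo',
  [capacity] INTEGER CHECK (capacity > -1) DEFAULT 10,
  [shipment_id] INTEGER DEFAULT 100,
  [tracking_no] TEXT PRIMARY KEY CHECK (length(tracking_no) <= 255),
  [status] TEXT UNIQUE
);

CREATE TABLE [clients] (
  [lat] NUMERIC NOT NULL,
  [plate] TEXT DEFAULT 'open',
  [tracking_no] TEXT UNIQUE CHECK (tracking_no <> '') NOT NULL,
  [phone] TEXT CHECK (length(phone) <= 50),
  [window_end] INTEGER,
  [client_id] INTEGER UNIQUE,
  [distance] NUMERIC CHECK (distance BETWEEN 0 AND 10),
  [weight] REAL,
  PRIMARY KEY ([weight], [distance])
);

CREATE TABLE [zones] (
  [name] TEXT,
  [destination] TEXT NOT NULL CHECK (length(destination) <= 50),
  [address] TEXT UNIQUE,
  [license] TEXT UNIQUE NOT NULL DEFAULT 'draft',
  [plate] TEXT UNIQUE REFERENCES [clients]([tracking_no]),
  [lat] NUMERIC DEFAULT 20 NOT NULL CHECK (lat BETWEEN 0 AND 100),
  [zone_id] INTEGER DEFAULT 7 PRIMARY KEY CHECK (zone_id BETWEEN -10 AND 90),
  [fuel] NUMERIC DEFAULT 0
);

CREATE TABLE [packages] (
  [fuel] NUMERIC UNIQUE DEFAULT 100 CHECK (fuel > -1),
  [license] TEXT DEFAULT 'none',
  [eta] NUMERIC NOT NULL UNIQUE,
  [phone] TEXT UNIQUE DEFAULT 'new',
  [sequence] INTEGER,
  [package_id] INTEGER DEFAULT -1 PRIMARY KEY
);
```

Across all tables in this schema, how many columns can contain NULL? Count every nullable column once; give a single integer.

manifests: 4 nullable (manifest_id, phone, eta, capacity — PK (code, window_start, status) and explicit NOT NULL columns excluded).
shipments: 4 nullable (origin, capacity, shipment_id, status — PK (tracking_no) and explicit NOT NULL columns excluded).
clients: 4 nullable (plate, phone, window_end, client_id — PK (weight, distance) and explicit NOT NULL columns excluded).
zones: 4 nullable (name, address, plate, fuel — PK (zone_id) and explicit NOT NULL columns excluded).
packages: 4 nullable (fuel, license, phone, sequence — PK (package_id) and explicit NOT NULL columns excluded).
Total: 4 + 4 + 4 + 4 + 4 = 20.

20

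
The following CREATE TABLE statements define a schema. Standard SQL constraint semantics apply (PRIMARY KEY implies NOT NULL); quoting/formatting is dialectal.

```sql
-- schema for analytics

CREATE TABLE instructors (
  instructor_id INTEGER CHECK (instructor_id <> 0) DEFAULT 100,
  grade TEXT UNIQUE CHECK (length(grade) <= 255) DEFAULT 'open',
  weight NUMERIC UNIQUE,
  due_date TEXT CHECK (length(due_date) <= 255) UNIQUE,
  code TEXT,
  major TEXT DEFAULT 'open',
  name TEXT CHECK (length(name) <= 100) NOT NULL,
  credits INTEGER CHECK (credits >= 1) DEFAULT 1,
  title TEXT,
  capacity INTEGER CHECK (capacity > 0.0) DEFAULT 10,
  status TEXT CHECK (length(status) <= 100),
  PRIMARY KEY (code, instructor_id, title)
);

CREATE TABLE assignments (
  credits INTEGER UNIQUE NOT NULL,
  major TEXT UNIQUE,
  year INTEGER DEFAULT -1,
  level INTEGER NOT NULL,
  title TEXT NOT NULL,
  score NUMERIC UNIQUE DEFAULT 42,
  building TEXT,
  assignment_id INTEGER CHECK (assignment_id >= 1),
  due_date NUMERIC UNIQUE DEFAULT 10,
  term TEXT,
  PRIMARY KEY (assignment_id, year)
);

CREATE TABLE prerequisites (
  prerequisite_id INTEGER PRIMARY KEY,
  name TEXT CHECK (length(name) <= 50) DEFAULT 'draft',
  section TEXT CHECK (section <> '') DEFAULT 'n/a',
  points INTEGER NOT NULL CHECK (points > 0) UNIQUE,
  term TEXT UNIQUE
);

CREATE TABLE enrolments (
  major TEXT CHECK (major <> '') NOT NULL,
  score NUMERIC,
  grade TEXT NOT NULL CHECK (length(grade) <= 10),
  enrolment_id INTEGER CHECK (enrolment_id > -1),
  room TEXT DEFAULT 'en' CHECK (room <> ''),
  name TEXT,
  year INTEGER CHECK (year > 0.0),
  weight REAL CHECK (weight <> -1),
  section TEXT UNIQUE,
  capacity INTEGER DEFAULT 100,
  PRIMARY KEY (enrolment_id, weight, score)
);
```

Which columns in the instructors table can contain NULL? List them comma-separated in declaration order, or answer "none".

- instructor_id: part of the PRIMARY KEY, which implies NOT NULL → not nullable.
- grade: CHECK does not forbid NULL (a CHECK constraint passes when its expression is NULL) → nullable.
- weight: UNIQUE does not imply NOT NULL → nullable.
- due_date: CHECK does not forbid NULL (a CHECK constraint passes when its expression is NULL) → nullable.
- code: part of the PRIMARY KEY, which implies NOT NULL → not nullable.
- major: DEFAULT only fills an omitted column; an explicit NULL is still allowed → nullable.
- name: declared NOT NULL → not nullable.
- credits: CHECK does not forbid NULL (a CHECK constraint passes when its expression is NULL) → nullable.
- title: part of the PRIMARY KEY, which implies NOT NULL → not nullable.
- capacity: CHECK does not forbid NULL (a CHECK constraint passes when its expression is NULL) → nullable.
- status: CHECK does not forbid NULL (a CHECK constraint passes when its expression is NULL) → nullable.

grade, weight, due_date, major, credits, capacity, status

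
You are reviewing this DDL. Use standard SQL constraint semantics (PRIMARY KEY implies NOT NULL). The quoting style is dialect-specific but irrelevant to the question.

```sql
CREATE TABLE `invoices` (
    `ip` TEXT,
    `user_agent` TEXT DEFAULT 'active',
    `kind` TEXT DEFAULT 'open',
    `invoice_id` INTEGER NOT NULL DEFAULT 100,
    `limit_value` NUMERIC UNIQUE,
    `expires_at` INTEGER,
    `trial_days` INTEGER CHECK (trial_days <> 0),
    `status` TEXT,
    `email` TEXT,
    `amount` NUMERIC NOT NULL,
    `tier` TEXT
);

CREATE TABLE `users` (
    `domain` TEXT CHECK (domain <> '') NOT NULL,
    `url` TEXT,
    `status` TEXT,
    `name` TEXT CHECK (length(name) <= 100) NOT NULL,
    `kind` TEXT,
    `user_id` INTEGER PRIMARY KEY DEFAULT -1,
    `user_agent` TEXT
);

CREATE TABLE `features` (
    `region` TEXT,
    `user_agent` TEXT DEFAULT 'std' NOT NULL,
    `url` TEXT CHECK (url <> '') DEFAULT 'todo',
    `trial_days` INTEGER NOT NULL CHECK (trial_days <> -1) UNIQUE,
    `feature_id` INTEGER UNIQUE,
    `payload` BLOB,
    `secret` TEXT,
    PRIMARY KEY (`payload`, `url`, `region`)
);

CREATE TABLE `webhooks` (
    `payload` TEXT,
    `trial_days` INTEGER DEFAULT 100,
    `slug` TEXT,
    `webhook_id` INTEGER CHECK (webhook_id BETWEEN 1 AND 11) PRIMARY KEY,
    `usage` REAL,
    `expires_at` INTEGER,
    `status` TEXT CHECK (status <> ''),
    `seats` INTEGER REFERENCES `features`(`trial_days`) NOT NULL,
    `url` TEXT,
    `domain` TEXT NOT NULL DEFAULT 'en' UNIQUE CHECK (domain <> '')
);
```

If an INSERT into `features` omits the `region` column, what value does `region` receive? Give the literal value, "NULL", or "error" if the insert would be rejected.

region has no DEFAULT clause.
Omitting it would insert NULL, but it is part of the PRIMARY KEY, so the INSERT fails.

error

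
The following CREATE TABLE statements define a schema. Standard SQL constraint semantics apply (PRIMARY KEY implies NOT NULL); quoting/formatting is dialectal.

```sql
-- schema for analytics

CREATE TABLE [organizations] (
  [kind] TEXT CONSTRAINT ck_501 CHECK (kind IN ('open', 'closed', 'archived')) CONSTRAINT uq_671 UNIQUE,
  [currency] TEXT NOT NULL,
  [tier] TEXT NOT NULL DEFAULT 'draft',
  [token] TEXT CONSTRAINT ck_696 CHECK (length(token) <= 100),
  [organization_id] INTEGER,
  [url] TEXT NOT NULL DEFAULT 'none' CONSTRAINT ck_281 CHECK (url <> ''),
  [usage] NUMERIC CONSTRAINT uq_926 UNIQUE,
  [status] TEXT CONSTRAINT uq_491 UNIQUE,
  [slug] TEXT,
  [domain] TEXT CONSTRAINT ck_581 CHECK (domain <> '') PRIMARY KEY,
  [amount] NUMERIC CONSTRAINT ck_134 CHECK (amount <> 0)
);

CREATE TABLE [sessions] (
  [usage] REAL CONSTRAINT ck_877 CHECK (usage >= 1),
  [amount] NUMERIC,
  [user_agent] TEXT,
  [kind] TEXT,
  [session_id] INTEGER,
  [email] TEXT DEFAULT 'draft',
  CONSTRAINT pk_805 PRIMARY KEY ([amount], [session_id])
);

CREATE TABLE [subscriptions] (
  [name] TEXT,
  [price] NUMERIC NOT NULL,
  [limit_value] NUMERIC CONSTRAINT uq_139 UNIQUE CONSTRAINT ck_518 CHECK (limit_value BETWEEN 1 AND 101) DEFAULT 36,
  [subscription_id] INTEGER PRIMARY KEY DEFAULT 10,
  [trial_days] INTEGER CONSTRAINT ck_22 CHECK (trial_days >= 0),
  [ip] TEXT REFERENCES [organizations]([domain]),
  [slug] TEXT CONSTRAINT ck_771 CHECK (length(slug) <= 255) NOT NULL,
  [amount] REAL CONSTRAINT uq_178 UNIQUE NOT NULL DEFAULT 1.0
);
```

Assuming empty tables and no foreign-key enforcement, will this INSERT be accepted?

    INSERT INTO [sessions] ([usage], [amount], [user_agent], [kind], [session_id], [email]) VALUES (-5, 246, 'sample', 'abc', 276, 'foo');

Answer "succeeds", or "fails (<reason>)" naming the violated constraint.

The value -5 for usage violates CHECK (usage >= 1).

fails (CHECK on usage)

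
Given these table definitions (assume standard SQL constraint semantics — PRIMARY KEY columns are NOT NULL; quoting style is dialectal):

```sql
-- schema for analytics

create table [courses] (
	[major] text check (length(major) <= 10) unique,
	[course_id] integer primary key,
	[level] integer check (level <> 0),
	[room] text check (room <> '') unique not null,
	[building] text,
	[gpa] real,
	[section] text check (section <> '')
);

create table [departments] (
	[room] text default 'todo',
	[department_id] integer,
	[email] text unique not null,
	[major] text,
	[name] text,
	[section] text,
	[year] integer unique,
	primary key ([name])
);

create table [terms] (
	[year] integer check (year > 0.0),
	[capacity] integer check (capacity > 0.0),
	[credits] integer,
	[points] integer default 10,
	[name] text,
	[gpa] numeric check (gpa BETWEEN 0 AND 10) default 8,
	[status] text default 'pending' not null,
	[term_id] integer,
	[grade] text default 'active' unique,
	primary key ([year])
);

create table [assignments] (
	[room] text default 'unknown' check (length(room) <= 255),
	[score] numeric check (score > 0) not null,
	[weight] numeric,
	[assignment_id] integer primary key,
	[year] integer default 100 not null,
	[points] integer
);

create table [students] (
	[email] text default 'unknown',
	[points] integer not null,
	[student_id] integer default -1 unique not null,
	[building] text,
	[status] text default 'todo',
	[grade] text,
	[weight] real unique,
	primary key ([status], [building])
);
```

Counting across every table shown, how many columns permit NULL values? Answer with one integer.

23

courses: 5 nullable (major, level, building, gpa, section — PK (course_id) and explicit NOT NULL columns excluded).
departments: 5 nullable (room, department_id, major, section, year — PK (name) and explicit NOT NULL columns excluded).
terms: 7 nullable (capacity, credits, points, name, gpa, term_id, grade — PK (year) and explicit NOT NULL columns excluded).
assignments: 3 nullable (room, weight, points — PK (assignment_id) and explicit NOT NULL columns excluded).
students: 3 nullable (email, grade, weight — PK (status, building) and explicit NOT NULL columns excluded).
Total: 5 + 5 + 7 + 3 + 3 = 23.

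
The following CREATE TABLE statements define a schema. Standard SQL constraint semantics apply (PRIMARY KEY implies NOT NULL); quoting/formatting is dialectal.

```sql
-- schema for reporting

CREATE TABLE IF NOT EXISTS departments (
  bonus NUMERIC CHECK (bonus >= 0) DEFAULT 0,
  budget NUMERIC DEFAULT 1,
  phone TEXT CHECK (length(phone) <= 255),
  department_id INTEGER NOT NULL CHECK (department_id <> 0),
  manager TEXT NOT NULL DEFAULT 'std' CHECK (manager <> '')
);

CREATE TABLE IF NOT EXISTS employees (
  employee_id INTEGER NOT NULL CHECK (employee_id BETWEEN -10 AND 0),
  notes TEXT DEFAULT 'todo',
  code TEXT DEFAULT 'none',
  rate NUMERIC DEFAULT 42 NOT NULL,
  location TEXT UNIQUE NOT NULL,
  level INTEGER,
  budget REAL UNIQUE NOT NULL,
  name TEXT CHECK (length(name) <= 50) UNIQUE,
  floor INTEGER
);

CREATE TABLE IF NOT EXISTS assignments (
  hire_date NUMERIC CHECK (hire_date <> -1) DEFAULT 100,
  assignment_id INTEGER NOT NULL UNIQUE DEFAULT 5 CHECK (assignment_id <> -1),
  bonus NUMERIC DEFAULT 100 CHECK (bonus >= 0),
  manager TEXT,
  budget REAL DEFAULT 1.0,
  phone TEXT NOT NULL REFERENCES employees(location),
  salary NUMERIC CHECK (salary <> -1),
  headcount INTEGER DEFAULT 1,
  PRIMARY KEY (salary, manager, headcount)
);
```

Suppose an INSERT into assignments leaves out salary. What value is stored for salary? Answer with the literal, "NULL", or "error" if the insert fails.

error

salary has no DEFAULT clause.
Omitting it would insert NULL, but it is part of the PRIMARY KEY, so the INSERT fails.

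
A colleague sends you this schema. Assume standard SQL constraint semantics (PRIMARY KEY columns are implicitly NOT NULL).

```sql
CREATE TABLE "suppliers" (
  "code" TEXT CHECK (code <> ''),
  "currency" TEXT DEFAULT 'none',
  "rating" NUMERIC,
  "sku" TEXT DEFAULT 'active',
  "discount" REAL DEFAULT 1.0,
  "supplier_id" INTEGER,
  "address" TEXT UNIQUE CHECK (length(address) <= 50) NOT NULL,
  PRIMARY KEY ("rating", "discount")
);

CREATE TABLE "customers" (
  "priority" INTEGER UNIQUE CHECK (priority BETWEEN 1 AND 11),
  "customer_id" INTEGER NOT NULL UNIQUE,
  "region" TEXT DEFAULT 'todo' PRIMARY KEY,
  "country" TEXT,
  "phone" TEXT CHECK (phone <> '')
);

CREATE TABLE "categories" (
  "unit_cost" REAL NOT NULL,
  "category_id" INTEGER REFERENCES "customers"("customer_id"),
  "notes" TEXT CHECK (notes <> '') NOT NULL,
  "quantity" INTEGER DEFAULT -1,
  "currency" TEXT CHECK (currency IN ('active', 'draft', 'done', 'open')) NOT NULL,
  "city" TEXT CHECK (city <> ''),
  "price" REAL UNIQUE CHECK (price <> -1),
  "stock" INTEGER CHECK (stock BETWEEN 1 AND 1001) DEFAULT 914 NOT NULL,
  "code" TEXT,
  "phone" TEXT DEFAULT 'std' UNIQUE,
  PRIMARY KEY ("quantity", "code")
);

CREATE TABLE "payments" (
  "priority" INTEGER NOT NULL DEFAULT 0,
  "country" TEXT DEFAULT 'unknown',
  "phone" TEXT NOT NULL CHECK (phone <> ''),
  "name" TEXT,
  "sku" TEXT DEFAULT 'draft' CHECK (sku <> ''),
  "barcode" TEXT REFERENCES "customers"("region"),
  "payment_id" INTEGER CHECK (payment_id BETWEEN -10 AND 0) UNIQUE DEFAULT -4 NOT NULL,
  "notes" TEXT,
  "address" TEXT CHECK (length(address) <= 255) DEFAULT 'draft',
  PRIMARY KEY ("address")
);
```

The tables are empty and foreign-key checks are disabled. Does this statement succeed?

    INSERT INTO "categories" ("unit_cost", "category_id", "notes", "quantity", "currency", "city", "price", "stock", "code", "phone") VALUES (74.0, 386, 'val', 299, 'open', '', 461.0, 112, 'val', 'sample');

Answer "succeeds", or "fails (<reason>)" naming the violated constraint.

fails (CHECK on city)

The value '' for city violates CHECK (city <> '').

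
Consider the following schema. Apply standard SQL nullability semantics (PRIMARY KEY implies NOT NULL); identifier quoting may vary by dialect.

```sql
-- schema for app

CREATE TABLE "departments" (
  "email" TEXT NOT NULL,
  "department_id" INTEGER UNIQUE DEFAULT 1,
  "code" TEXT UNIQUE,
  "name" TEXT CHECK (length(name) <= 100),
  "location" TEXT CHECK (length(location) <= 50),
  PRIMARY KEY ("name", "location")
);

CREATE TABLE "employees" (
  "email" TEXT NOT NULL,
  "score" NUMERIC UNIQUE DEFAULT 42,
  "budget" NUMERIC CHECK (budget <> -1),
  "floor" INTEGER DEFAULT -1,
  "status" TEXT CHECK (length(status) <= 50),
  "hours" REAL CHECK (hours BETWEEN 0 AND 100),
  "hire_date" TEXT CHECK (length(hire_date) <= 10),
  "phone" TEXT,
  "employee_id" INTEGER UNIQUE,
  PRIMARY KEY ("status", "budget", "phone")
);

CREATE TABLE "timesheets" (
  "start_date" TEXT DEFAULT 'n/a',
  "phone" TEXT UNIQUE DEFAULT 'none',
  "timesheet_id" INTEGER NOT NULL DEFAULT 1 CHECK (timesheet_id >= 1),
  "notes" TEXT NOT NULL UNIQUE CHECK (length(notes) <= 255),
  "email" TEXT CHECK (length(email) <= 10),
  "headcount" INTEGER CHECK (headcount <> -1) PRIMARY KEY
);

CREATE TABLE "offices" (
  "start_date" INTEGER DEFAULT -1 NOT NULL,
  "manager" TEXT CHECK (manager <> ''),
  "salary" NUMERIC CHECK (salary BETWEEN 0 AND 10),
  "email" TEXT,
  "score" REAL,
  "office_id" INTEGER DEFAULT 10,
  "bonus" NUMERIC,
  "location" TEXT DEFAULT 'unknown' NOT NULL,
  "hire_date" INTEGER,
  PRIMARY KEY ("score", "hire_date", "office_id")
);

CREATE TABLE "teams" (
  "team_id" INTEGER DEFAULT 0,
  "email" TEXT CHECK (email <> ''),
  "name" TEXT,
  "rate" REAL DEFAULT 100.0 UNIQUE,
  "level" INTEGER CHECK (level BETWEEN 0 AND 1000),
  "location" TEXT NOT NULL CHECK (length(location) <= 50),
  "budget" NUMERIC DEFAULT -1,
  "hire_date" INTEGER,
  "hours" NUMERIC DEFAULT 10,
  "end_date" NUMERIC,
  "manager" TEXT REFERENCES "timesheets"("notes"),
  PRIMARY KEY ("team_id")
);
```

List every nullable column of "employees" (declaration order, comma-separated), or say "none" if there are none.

- email: declared NOT NULL → not nullable.
- score: UNIQUE does not imply NOT NULL → nullable.
- budget: part of the PRIMARY KEY, which implies NOT NULL → not nullable.
- floor: DEFAULT only fills an omitted column; an explicit NULL is still allowed → nullable.
- status: part of the PRIMARY KEY, which implies NOT NULL → not nullable.
- hours: CHECK does not forbid NULL (a CHECK constraint passes when its expression is NULL) → nullable.
- hire_date: CHECK does not forbid NULL (a CHECK constraint passes when its expression is NULL) → nullable.
- phone: part of the PRIMARY KEY, which implies NOT NULL → not nullable.
- employee_id: UNIQUE does not imply NOT NULL → nullable.

score, floor, hours, hire_date, employee_id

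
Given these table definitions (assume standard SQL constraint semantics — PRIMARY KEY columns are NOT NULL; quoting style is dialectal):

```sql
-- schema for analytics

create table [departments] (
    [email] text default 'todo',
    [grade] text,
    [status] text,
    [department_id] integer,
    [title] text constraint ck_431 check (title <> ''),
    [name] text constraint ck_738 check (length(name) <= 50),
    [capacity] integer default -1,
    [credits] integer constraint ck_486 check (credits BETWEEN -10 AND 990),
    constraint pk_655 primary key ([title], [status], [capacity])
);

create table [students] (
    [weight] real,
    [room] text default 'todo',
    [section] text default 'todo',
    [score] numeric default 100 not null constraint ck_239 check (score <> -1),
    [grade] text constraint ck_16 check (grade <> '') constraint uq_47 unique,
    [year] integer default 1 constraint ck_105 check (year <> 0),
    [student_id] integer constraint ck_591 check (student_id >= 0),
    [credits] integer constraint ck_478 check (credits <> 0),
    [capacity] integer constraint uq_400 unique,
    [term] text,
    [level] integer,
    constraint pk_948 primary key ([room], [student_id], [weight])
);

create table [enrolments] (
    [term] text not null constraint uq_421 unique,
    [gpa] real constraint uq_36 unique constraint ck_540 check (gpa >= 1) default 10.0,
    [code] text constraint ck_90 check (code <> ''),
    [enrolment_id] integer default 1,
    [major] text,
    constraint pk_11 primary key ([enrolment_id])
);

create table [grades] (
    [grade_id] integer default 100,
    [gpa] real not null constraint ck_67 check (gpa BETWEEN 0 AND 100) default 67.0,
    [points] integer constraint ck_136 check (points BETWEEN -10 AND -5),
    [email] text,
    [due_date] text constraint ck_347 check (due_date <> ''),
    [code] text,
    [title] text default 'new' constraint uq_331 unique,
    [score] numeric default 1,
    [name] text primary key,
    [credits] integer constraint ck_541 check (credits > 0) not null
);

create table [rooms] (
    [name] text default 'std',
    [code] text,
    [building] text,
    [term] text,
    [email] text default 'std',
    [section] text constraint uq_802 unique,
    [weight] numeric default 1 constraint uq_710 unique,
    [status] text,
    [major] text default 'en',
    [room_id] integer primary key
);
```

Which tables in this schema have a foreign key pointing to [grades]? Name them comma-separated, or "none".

none

No REFERENCES clause anywhere in the schema names grades.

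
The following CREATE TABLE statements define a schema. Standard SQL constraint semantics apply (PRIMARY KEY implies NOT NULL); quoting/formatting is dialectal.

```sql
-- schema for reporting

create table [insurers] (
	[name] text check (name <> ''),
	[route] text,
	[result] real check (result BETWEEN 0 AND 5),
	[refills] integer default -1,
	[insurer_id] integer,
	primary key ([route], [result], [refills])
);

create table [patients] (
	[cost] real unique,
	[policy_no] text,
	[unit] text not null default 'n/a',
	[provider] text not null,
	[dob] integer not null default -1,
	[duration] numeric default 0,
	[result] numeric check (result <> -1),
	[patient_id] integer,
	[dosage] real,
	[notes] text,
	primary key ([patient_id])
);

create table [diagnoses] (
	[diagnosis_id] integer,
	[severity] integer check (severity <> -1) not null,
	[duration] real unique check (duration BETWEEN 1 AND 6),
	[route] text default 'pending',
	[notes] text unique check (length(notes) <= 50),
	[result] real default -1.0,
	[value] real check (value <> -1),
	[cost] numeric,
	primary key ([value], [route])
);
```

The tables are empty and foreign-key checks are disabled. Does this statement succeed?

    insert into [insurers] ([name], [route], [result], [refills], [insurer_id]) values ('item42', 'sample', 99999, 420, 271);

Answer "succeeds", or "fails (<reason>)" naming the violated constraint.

fails (CHECK on result)

The value 99999 for result violates CHECK (result BETWEEN 0 AND 5).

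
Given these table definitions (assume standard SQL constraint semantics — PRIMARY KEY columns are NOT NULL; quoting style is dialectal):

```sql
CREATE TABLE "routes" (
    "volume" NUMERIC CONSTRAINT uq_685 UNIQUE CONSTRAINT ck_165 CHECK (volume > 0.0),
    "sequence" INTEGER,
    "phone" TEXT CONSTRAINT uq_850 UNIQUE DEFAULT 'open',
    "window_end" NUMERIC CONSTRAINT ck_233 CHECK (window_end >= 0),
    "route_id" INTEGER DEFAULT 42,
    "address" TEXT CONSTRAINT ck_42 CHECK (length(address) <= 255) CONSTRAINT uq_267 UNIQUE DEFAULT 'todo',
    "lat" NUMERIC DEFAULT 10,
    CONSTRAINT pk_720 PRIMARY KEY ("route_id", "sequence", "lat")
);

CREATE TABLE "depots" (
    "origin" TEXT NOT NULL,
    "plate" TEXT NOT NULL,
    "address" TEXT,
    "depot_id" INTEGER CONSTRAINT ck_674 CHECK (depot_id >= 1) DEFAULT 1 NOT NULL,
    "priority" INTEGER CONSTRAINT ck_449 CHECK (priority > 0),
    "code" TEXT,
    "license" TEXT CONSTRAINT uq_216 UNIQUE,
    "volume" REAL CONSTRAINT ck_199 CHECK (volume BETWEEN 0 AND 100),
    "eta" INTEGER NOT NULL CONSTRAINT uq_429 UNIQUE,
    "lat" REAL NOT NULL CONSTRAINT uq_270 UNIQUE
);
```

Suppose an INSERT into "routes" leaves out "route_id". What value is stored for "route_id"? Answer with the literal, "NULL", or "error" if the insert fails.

42

route_id has an explicit DEFAULT 42.
When the column is omitted from an INSERT, that default is used.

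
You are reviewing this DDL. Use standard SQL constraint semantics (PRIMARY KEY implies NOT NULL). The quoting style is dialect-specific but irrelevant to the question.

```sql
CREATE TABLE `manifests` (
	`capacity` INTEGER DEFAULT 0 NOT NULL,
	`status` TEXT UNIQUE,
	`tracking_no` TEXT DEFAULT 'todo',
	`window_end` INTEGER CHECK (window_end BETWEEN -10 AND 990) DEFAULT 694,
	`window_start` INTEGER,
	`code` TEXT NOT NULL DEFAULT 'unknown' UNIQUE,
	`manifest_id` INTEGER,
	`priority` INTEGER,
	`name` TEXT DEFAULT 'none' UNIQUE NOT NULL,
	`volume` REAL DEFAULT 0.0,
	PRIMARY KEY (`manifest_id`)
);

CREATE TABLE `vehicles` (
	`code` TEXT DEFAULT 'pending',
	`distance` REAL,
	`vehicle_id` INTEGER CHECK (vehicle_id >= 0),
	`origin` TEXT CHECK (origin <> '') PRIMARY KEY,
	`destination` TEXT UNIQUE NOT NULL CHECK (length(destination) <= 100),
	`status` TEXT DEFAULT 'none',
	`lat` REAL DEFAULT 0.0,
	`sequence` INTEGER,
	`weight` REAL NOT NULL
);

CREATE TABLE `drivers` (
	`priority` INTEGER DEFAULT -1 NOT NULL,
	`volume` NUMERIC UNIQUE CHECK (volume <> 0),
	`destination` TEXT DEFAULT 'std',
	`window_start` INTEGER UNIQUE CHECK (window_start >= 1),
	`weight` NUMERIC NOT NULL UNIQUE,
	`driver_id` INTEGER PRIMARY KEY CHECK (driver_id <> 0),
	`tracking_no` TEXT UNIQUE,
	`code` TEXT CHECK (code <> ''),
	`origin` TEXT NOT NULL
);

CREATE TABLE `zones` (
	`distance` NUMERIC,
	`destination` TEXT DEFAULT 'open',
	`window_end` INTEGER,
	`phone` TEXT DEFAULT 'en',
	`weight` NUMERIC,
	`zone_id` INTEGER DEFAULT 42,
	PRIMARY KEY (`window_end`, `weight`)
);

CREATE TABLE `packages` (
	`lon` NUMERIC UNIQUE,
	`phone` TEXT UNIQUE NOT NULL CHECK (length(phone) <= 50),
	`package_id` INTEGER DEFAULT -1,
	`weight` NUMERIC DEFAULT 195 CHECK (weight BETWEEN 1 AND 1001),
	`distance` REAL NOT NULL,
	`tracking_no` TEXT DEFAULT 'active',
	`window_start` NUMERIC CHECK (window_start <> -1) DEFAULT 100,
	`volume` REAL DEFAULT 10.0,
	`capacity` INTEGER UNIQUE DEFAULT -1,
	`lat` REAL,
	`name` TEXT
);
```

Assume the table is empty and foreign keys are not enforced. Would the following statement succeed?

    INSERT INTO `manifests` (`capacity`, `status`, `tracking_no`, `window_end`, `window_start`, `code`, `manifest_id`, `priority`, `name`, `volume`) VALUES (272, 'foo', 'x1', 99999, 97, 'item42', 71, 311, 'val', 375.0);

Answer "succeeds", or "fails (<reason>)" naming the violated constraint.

fails (CHECK on window_end)

The value 99999 for window_end violates CHECK (window_end BETWEEN -10 AND 990).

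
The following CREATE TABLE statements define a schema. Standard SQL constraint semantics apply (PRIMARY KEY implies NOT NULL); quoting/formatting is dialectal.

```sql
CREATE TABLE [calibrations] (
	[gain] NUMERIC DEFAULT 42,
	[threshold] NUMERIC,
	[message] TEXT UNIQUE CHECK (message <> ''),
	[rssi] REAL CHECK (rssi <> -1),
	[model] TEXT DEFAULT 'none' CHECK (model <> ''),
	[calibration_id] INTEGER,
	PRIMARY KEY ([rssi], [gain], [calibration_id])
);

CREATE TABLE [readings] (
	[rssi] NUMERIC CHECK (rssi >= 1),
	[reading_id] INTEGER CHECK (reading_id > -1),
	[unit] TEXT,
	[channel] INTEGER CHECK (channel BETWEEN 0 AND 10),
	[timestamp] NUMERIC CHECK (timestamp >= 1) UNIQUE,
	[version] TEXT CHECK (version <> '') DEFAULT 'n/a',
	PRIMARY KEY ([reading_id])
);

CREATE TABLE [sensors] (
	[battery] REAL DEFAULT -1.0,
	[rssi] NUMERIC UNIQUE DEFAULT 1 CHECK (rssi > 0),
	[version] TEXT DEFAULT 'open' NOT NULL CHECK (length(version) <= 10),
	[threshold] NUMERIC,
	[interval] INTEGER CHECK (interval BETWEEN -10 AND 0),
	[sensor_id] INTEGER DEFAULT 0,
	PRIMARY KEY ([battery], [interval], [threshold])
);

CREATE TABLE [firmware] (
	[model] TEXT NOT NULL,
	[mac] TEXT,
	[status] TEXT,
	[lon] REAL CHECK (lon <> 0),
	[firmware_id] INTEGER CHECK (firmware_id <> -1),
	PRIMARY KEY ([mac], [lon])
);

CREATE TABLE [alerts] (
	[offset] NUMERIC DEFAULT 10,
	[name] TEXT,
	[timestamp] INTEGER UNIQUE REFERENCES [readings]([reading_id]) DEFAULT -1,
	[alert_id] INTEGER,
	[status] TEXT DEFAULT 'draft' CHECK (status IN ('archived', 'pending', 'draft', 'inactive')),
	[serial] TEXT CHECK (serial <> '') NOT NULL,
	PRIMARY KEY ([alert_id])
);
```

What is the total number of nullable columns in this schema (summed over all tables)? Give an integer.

calibrations: 3 nullable (threshold, message, model — PK (rssi, gain, calibration_id) and explicit NOT NULL columns excluded).
readings: 5 nullable (rssi, unit, channel, timestamp, version — PK (reading_id) and explicit NOT NULL columns excluded).
sensors: 2 nullable (rssi, sensor_id — PK (battery, interval, threshold) and explicit NOT NULL columns excluded).
firmware: 2 nullable (status, firmware_id — PK (mac, lon) and explicit NOT NULL columns excluded).
alerts: 4 nullable (offset, name, timestamp, status — PK (alert_id) and explicit NOT NULL columns excluded).
Total: 3 + 5 + 2 + 2 + 4 = 16.

16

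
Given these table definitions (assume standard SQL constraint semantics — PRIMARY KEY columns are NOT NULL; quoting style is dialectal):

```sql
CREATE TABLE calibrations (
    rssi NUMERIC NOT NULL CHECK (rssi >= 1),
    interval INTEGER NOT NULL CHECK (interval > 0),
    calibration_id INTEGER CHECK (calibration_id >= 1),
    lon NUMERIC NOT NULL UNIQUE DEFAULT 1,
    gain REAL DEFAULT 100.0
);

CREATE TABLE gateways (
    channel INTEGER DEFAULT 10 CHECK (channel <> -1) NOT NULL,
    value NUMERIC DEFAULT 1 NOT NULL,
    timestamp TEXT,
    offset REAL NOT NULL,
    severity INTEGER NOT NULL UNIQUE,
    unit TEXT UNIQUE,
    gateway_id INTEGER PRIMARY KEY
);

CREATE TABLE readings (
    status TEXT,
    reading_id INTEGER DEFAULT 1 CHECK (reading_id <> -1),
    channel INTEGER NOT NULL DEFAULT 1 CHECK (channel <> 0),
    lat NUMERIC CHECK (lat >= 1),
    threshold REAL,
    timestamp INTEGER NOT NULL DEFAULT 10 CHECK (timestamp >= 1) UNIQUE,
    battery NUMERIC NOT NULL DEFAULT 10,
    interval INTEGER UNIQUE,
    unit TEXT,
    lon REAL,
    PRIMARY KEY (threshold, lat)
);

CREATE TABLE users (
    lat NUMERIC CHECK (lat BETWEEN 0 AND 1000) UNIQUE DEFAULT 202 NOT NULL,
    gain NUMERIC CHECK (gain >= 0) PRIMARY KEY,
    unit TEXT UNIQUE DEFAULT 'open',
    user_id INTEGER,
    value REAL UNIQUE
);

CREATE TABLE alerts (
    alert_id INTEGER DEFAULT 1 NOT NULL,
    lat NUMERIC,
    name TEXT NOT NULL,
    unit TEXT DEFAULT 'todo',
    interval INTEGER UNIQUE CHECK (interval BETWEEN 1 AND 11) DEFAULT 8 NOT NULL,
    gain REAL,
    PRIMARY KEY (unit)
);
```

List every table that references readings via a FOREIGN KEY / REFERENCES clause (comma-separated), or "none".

No REFERENCES clause anywhere in the schema names readings.

none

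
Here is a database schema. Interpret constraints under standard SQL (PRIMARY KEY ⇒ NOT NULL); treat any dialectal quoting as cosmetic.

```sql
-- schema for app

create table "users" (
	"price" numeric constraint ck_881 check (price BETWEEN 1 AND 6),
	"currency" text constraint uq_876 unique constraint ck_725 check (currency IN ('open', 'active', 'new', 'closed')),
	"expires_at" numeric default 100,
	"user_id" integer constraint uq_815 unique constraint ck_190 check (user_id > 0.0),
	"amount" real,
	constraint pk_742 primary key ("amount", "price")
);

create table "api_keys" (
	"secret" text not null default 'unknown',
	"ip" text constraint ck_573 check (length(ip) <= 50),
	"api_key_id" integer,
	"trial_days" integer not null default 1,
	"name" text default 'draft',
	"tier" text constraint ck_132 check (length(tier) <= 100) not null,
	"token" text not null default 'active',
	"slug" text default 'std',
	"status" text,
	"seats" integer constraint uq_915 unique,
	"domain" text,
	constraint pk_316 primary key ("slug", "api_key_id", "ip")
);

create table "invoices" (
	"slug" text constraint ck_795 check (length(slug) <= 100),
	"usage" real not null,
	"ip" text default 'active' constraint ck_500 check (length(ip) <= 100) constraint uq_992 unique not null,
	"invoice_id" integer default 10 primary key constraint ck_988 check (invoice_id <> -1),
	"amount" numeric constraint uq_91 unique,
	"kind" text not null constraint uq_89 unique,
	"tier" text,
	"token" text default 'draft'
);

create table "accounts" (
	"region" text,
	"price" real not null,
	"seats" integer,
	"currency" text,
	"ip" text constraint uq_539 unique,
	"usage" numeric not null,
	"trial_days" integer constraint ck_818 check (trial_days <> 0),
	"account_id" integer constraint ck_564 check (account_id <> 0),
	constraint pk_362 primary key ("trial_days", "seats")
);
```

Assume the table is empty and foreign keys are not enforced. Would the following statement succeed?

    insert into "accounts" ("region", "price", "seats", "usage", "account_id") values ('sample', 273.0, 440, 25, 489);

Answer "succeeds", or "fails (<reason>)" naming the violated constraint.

trial_days is omitted from the column list and has no DEFAULT, so it would receive NULL.
But trial_days is part of the PRIMARY KEY (implied NOT NULL).

fails (NOT NULL on trial_days)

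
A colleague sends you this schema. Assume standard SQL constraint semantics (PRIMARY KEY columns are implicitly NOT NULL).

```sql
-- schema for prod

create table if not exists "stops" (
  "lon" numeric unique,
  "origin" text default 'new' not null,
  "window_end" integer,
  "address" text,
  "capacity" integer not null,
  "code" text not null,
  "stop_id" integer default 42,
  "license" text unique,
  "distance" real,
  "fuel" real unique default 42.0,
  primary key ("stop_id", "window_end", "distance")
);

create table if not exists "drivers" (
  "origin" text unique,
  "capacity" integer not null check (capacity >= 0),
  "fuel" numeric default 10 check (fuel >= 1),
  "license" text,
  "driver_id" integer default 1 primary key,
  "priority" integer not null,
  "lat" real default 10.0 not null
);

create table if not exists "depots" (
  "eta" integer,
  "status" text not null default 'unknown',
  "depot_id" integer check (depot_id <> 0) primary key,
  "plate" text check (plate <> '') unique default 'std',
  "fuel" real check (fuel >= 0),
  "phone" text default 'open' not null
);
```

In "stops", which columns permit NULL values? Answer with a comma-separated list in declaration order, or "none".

lon, address, license, fuel

- lon: UNIQUE does not imply NOT NULL → nullable.
- origin: declared NOT NULL → not nullable.
- window_end: part of the PRIMARY KEY, which implies NOT NULL → not nullable.
- address: no NOT NULL constraint applies → nullable.
- capacity: declared NOT NULL → not nullable.
- code: declared NOT NULL → not nullable.
- stop_id: part of the PRIMARY KEY, which implies NOT NULL → not nullable.
- license: UNIQUE does not imply NOT NULL → nullable.
- distance: part of the PRIMARY KEY, which implies NOT NULL → not nullable.
- fuel: UNIQUE does not imply NOT NULL → nullable.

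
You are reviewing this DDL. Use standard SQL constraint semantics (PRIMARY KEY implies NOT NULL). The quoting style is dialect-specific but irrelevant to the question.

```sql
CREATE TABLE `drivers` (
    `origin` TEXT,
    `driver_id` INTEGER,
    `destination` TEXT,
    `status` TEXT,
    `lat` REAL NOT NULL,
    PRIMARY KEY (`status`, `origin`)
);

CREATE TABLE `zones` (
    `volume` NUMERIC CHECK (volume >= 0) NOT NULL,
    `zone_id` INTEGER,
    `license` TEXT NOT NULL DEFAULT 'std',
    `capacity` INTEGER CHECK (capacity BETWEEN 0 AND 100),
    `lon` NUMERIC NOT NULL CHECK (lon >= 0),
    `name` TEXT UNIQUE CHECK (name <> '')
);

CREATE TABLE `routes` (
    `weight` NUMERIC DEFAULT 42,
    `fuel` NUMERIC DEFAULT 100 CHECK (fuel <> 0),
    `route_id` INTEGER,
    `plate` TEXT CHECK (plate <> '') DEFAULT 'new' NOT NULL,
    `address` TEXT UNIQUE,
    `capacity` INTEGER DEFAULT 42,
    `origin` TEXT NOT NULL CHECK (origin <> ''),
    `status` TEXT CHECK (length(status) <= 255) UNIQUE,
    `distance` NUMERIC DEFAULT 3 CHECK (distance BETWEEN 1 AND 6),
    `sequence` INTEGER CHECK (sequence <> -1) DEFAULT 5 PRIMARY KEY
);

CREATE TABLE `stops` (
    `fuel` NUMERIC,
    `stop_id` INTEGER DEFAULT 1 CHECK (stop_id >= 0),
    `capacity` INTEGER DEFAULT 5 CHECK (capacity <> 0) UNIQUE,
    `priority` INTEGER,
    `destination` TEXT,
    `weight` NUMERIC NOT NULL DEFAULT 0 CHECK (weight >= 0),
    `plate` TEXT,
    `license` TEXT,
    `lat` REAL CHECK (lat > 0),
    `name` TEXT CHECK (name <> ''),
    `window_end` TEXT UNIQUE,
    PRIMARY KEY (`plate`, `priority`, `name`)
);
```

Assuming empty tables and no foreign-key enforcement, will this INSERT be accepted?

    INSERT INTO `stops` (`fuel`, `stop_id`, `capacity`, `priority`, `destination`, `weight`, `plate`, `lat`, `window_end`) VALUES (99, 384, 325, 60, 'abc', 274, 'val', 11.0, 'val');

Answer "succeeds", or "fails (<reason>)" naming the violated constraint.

name is omitted from the column list and has no DEFAULT, so it would receive NULL.
But name is part of the PRIMARY KEY (implied NOT NULL).

fails (NOT NULL on name)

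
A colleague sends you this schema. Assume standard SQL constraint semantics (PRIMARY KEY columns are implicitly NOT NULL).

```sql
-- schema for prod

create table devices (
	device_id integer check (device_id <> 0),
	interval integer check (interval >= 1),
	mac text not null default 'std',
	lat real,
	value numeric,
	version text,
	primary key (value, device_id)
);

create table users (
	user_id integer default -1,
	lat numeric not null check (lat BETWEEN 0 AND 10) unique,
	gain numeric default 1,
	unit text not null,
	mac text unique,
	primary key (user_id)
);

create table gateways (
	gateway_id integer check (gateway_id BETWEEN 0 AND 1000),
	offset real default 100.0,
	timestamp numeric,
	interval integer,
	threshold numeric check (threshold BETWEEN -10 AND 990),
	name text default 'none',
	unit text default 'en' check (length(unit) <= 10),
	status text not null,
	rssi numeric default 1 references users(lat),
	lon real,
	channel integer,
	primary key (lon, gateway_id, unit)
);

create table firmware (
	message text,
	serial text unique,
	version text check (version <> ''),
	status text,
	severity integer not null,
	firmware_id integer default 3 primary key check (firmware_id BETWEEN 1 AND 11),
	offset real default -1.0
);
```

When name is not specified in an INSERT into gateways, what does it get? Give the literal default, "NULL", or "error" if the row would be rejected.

name has an explicit DEFAULT 'none'.
When the column is omitted from an INSERT, that default is used.

'none'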